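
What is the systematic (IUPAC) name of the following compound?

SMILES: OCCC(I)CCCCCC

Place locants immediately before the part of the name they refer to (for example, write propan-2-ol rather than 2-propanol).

The longest chain bearing the –OH group is 9 carbons long (nonane).
The highest-priority functional group is an alcohol (–OH), so the name ends in -ol.
The numbering direction is chosen so that numbering from this end puts the hydroxyl group at C-1 rather than C-9.
That gives the hydroxyl at C-1; an iodo group at C-3.
The name is 3-iodononan-1-ol.

3-iodononan-1-ol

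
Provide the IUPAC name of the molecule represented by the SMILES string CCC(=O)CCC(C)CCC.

6-methylnonan-3-one

The longest carbon chain that includes the carbonyl has 9 carbons, so the parent hydride is nonane.
A ketone (C=O on an internal carbon) is the principal characteristic group, giving the suffix -one.
The numbering direction is chosen so that numbering from this end puts the carbonyl group at C-3 rather than C-7.
With this numbering: the carbonyl at C-3; a methyl group at C-6.
Putting it together: 6-methylnonan-3-one.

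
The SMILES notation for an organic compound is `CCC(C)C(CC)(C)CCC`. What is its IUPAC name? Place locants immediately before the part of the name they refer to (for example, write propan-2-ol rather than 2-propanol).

The parent chain contains 7 carbons (heptane).
The numbering direction is chosen so that the substituent locant set {3,4,4} is lower than {4,4,5} at the first point of difference.
That gives an ethyl group at C-4; methyl groups at C-3 and C-4.
The substituents are ordered alphabetically, ignoring any di-/tri- multipliers.
The name is 4-ethyl-3,4-dimethylheptane.

4-ethyl-3,4-dimethylheptane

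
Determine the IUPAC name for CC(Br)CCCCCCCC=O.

Counting along the main chain through the –CHO group gives 10 carbons: the parent is decane.
The principal characteristic group is an aldehyde (terminal –CHO), named with the suffix -al.
Choose the numbering such that the aldehyde carbon is C-1 by definition.
With this numbering: a bromo group at C-9.
Assembling the pieces gives 9-bromodecanal.

9-bromodecanal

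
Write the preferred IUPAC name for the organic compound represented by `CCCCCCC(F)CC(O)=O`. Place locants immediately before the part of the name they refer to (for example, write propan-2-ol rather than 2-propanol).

Counting along the main chain through the –COOH group gives 9 carbons: the parent is nonane.
A carboxylic acid (terminal –COOH) is the principal characteristic group, giving the suffix -oic acid.
Choose the numbering such that the carboxylic acid carbon is C-1 by definition.
This places a fluoro group at C-3.
Putting it together: 3-fluorononanoic acid.

3-fluorononanoic acid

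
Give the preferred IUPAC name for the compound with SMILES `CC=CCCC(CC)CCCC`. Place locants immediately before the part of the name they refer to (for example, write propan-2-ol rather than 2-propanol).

The longest carbon chain that includes the multiple bond has 10 carbons, so the parent hydride is decane.
There is one C=C double bond, indicated by the ending -ene.
Number the chain so that numbering from this end puts the double bond at C-2 rather than C-8.
This places the double bond between C-2 and C-3; an ethyl group at C-6.
Putting it together: 6-ethyldec-2-ene.

6-ethyldec-2-ene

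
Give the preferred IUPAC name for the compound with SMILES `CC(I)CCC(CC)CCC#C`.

5-ethyl-8-iodonon-1-yne

The longest carbon chain that includes the multiple bond has 9 carbons, so the parent hydride is nonane.
A C≡C triple bond in the chain gives the infix -yne-.
Choose the numbering such that numbering from this end puts the triple bond at C-1 rather than C-8.
With this numbering: the triple bond between C-1 and C-2; an ethyl group at C-5; an iodo group at C-8.
The substituents are ordered alphabetically, ignoring any di-/tri- multipliers.
The name is 5-ethyl-8-iodonon-1-yne.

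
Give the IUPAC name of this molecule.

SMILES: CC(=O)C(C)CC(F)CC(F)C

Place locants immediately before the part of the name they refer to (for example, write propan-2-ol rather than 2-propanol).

The longest chain bearing the carbonyl is 8 carbons long (octane).
The principal characteristic group is a ketone (C=O on an internal carbon), named with the suffix -one.
The numbering direction is chosen so that numbering from this end puts the carbonyl group at C-2 rather than C-7.
That gives the carbonyl at C-2; fluoro groups at C-5 and C-7; a methyl group at C-3.
Substituent prefixes are cited in alphabetical order (multiplying prefixes like di-/tri- are ignored for ordering).
The name is 5,7-difluoro-3-methyloctan-2-one.

5,7-difluoro-3-methyloctan-2-one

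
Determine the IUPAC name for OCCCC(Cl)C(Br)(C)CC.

5-bromo-4-chloro-5-methylheptan-1-ol

Counting along the main chain through the –OH group gives 7 carbons: the parent is heptane.
The highest-priority functional group is an alcohol (–OH), so the name ends in -ol.
Choose the numbering such that numbering from this end puts the hydroxyl group at C-1 rather than C-7.
With this numbering: the hydroxyl at C-1; a bromo group at C-5; a chloro group at C-4; a methyl group at C-5.
Substituent prefixes are cited in alphabetical order (multiplying prefixes like di-/tri- are ignored for ordering).
Putting it together: 5-bromo-4-chloro-5-methylheptan-1-ol.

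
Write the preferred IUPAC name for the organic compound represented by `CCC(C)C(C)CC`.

The parent chain contains 6 carbons (hexane).
The molecule is symmetric, so either numbering direction gives the same locants.
This places methyl groups at C-3 and C-4.
Assembling the pieces gives 3,4-dimethylhexane.

3,4-dimethylhexane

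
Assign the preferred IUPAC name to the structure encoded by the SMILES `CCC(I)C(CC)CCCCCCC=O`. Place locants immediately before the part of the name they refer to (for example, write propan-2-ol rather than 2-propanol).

The longest chain bearing the –CHO group is 11 carbons long (undecane).
The highest-priority functional group is an aldehyde (terminal –CHO), so the name ends in -al.
Choose the numbering such that the aldehyde carbon is C-1 by definition.
This places an ethyl group at C-8; an iodo group at C-9.
The substituents are ordered alphabetically, ignoring any di-/tri- multipliers.
Assembling the pieces gives 8-ethyl-9-iodoundecanal.

8-ethyl-9-iodoundecanal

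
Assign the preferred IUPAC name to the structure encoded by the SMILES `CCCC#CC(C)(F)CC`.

3-fluoro-3-methyloct-4-yne

The longest carbon chain that includes the multiple bond has 8 carbons, so the parent hydride is octane.
There is one C≡C triple bond, indicated by the ending -yne.
Number the chain so that the substituent locant set {3,3} is lower than {6,6} at the first point of difference.
With this numbering: the triple bond between C-4 and C-5; a fluoro group at C-3; a methyl group at C-3.
The substituents are ordered alphabetically, ignoring any di-/tri- multipliers.
Assembling the pieces gives 3-fluoro-3-methyloct-4-yne.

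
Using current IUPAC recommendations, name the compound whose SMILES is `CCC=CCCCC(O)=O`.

The longest carbon chain that includes the –COOH group and the multiple bond has 8 carbons, so the parent hydride is octane.
A carboxylic acid (terminal –COOH) is the principal characteristic group, giving the suffix -oic acid.
A C=C double bond in the chain gives the infix -ene-.
Choose the numbering such that the carboxylic acid carbon is C-1 by definition.
With this numbering: the double bond between C-5 and C-6.
Putting it together: oct-5-enoic acid.

oct-5-enoic acid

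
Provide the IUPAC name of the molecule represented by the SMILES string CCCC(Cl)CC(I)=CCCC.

The longest carbon chain that includes the multiple bond has 10 carbons, so the parent hydride is decane.
There is one C=C double bond, indicated by the ending -ene.
Number the chain so that numbering from this end puts the double bond at C-4 rather than C-6.
This places the double bond between C-4 and C-5; a chloro group at C-7; an iodo group at C-5.
The substituents are ordered alphabetically, ignoring any di-/tri- multipliers.
Assembling the pieces gives 7-chloro-5-iododec-4-ene.

7-chloro-5-iododec-4-ene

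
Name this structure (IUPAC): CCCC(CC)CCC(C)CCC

The longest continuous carbon chain has 10 atoms, so the parent hydride is decane.
Choose the numbering such that the locant sets are identical either way, so the alphabetically earlier ethyl substituent takes the lower locant (4 rather than 7).
With this numbering: an ethyl group at C-4; a methyl group at C-7.
The substituents are ordered alphabetically, ignoring any di-/tri- multipliers.
Putting it together: 4-ethyl-7-methyldecane.

4-ethyl-7-methyldecane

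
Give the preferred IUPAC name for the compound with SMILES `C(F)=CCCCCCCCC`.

The longest chain bearing the multiple bond is 10 carbons long (decane).
There is one C=C double bond, indicated by the ending -ene.
Number the chain so that numbering from this end puts the double bond at C-1 rather than C-9.
With this numbering: the double bond between C-1 and C-2; a fluoro group at C-1.
Assembling the pieces gives 1-fluorodec-1-ene.

1-fluorodec-1-ene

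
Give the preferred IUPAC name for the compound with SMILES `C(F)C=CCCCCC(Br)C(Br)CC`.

8,9-dibromo-1-fluoroundec-2-ene

The longest carbon chain that includes the multiple bond has 11 carbons, so the parent hydride is undecane.
There is one C=C double bond, indicated by the ending -ene.
The numbering direction is chosen so that numbering from this end puts the double bond at C-2 rather than C-9.
That gives the double bond between C-2 and C-3; bromo groups at C-8 and C-9; a fluoro group at C-1.
Prefixes are listed alphabetically: bromo, fluoro.
Putting it together: 8,9-dibromo-1-fluoroundec-2-ene.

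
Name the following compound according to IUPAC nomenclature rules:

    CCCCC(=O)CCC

octan-4-one

Counting along the main chain through the carbonyl gives 8 carbons: the parent is octane.
The principal characteristic group is a ketone (C=O on an internal carbon), named with the suffix -one.
Choose the numbering such that numbering from this end puts the carbonyl group at C-4 rather than C-5.
This places the carbonyl at C-4.
The name is octan-4-one.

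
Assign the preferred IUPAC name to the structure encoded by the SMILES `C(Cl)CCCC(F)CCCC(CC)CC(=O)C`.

Counting along the main chain through the carbonyl gives 12 carbons: the parent is dodecane.
A ketone (C=O on an internal carbon) is the principal characteristic group, giving the suffix -one.
The numbering direction is chosen so that numbering from this end puts the carbonyl group at C-2 rather than C-11.
With this numbering: the carbonyl at C-2; a chloro group at C-12; an ethyl group at C-4; a fluoro group at C-8.
Prefixes are listed alphabetically: chloro, ethyl, fluoro.
Putting it together: 12-chloro-4-ethyl-8-fluorododecan-2-one.

12-chloro-4-ethyl-8-fluorododecan-2-one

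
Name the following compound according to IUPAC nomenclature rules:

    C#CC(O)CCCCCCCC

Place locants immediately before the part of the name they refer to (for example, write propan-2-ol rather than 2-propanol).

The longest carbon chain that includes the –OH group and the multiple bond has 11 carbons, so the parent hydride is undecane.
An alcohol (–OH) is the principal characteristic group, giving the suffix -ol.
A C≡C triple bond in the chain gives the infix -yne-.
Choose the numbering such that numbering from this end puts the hydroxyl group at C-3 rather than C-9.
That gives the hydroxyl at C-3; the triple bond between C-1 and C-2.
The name is undec-1-yn-3-ol.

undec-1-yn-3-ol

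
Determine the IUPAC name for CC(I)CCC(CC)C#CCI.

The longest carbon chain that includes the multiple bond has 8 carbons, so the parent hydride is octane.
There is one C≡C triple bond, indicated by the ending -yne.
Number the chain so that numbering from this end puts the triple bond at C-2 rather than C-6.
This places the triple bond between C-2 and C-3; an ethyl group at C-4; iodo groups at C-1 and C-7.
Substituent prefixes are cited in alphabetical order (multiplying prefixes like di-/tri- are ignored for ordering).
Putting it together: 4-ethyl-1,7-diiodooct-2-yne.

4-ethyl-1,7-diiodooct-2-yne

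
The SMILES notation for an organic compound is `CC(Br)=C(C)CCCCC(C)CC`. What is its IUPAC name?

2-bromo-3,8-dimethyldec-2-ene

Counting along the main chain through the multiple bond gives 10 carbons: the parent is decane.
There is one C=C double bond, indicated by the ending -ene.
The numbering direction is chosen so that numbering from this end puts the double bond at C-2 rather than C-8.
With this numbering: the double bond between C-2 and C-3; a bromo group at C-2; methyl groups at C-3 and C-8.
Prefixes are listed alphabetically: bromo, methyl.
Putting it together: 2-bromo-3,8-dimethyldec-2-ene.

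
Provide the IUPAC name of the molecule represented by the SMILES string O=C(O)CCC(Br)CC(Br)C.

The longest chain bearing the –COOH group is 7 carbons long (heptane).
A carboxylic acid (terminal –COOH) is the principal characteristic group, giving the suffix -oic acid.
The numbering direction is chosen so that the carboxylic acid carbon is C-1 by definition.
This places bromo groups at C-4 and C-6.
The name is 4,6-dibromoheptanoic acid.

4,6-dibromoheptanoic acid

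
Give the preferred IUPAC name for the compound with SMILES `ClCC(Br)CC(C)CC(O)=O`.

Counting along the main chain through the –COOH group gives 6 carbons: the parent is hexane.
A carboxylic acid (terminal –COOH) is the principal characteristic group, giving the suffix -oic acid.
The numbering direction is chosen so that the carboxylic acid carbon is C-1 by definition.
This places a bromo group at C-5; a chloro group at C-6; a methyl group at C-3.
The substituents are ordered alphabetically, ignoring any di-/tri- multipliers.
Putting it together: 5-bromo-6-chloro-3-methylhexanoic acid.

5-bromo-6-chloro-3-methylhexanoic acid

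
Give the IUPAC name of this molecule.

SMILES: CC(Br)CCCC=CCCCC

The longest chain bearing the multiple bond is 11 carbons long (undecane).
The chain contains a C=C double bond, so the unsaturation ending is -ene.
Choose the numbering such that numbering from this end puts the double bond at C-5 rather than C-6.
That gives the double bond between C-5 and C-6; a bromo group at C-10.
The name is 10-bromoundec-5-ene.

10-bromoundec-5-ene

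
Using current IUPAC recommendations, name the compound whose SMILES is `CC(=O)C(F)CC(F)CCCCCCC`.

3,5-difluorododecan-2-one

Counting along the main chain through the carbonyl gives 12 carbons: the parent is dodecane.
A ketone (C=O on an internal carbon) is the principal characteristic group, giving the suffix -one.
Choose the numbering such that numbering from this end puts the carbonyl group at C-2 rather than C-11.
That gives the carbonyl at C-2; fluoro groups at C-3 and C-5.
Assembling the pieces gives 3,5-difluorododecan-2-one.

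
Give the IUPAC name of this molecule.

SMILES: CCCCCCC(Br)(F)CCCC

The parent chain contains 11 carbons (undecane).
Number the chain so that the substituent locant set {5,5} is lower than {7,7} at the first point of difference.
That gives a bromo group at C-5; a fluoro group at C-5.
Prefixes are listed alphabetically: bromo, fluoro.
The name is 5-bromo-5-fluoroundecane.

5-bromo-5-fluoroundecane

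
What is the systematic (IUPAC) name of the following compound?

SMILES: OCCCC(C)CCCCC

4-methylnonan-1-ol

The longest carbon chain that includes the –OH group has 9 carbons, so the parent hydride is nonane.
The highest-priority functional group is an alcohol (–OH), so the name ends in -ol.
Choose the numbering such that numbering from this end puts the hydroxyl group at C-1 rather than C-9.
With this numbering: the hydroxyl at C-1; a methyl group at C-4.
Assembling the pieces gives 4-methylnonan-1-ol.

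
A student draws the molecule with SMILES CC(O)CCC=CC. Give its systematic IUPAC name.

Counting along the main chain through the –OH group and the multiple bond gives 7 carbons: the parent is heptane.
The highest-priority functional group is an alcohol (–OH), so the name ends in -ol.
There is one C=C double bond, indicated by the ending -ene.
Choose the numbering such that numbering from this end puts the hydroxyl group at C-2 rather than C-6.
That gives the hydroxyl at C-2; the double bond between C-5 and C-6.
Assembling the pieces gives hept-5-en-2-ol.

hept-5-en-2-ol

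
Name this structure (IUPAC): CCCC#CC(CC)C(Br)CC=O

The longest carbon chain that includes the –CHO group and the multiple bond has 9 carbons, so the parent hydride is nonane.
An aldehyde (terminal –CHO) is the principal characteristic group, giving the suffix -al.
The chain contains a C≡C triple bond, so the unsaturation ending is -yne.
Choose the numbering such that the aldehyde carbon is C-1 by definition.
This places the triple bond between C-5 and C-6; a bromo group at C-3; an ethyl group at C-4.
The substituents are ordered alphabetically, ignoring any di-/tri- multipliers.
Putting it together: 3-bromo-4-ethylnon-5-ynal.

3-bromo-4-ethylnon-5-ynal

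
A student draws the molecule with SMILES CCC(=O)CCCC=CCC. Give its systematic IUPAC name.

Counting along the main chain through the carbonyl and the multiple bond gives 10 carbons: the parent is decane.
The principal characteristic group is a ketone (C=O on an internal carbon), named with the suffix -one.
There is one C=C double bond, indicated by the ending -ene.
Choose the numbering such that numbering from this end puts the carbonyl group at C-3 rather than C-8.
With this numbering: the carbonyl at C-3; the double bond between C-7 and C-8.
The name is dec-7-en-3-one.

dec-7-en-3-one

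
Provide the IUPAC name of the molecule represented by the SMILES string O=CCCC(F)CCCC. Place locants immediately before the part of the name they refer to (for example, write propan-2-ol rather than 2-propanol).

The longest chain bearing the –CHO group is 8 carbons long (octane).
An aldehyde (terminal –CHO) is the principal characteristic group, giving the suffix -al.
The numbering direction is chosen so that the aldehyde carbon is C-1 by definition.
This places a fluoro group at C-4.
Putting it together: 4-fluorooctanal.

4-fluorooctanal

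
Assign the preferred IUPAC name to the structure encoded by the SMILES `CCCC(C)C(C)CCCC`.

4,5-dimethylnonane

The longest carbon chain is 9 atoms: the parent is nonane.
Choose the numbering such that the substituent locant set {4,5} is lower than {5,6} at the first point of difference.
With this numbering: methyl groups at C-4 and C-5.
The name is 4,5-dimethylnonane.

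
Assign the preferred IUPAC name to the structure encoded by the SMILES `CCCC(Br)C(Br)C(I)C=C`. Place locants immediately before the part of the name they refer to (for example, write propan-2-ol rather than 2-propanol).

Counting along the main chain through the multiple bond gives 8 carbons: the parent is octane.
A C=C double bond in the chain gives the infix -ene-.
Number the chain so that numbering from this end puts the double bond at C-1 rather than C-7.
This places the double bond between C-1 and C-2; bromo groups at C-4 and C-5; an iodo group at C-3.
Substituent prefixes are cited in alphabetical order (multiplying prefixes like di-/tri- are ignored for ordering).
Putting it together: 4,5-dibromo-3-iodooct-1-ene.

4,5-dibromo-3-iodooct-1-ene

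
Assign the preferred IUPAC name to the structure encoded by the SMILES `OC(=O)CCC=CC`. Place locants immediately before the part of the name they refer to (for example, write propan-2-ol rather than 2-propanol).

hex-4-enoic acid

The longest chain bearing the –COOH group and the multiple bond is 6 carbons long (hexane).
The principal characteristic group is a carboxylic acid (terminal –COOH), named with the suffix -oic acid.
A C=C double bond in the chain gives the infix -ene-.
The numbering direction is chosen so that the carboxylic acid carbon is C-1 by definition.
That gives the double bond between C-4 and C-5.
The name is hex-4-enoic acid.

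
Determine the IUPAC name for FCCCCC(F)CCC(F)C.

1,5,8-trifluorononane

The parent chain contains 9 carbons (nonane).
Choose the numbering such that the substituent locant set {1,5,8} is lower than {2,5,9} at the first point of difference.
With this numbering: fluoro groups at C-1 and C-5 and C-8.
The name is 1,5,8-trifluorononane.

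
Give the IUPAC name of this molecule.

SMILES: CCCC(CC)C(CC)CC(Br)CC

3-bromo-5,6-diethylnonane

The longest carbon chain is 9 atoms: the parent is nonane.
Number the chain so that the substituent locant set {3,5,6} is lower than {4,5,7} at the first point of difference.
With this numbering: a bromo group at C-3; ethyl groups at C-5 and C-6.
The substituents are ordered alphabetically, ignoring any di-/tri- multipliers.
The name is 3-bromo-5,6-diethylnonane.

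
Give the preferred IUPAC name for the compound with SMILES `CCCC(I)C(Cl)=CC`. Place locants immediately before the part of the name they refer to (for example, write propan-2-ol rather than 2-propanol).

The longest chain bearing the multiple bond is 7 carbons long (heptane).
There is one C=C double bond, indicated by the ending -ene.
The numbering direction is chosen so that numbering from this end puts the double bond at C-2 rather than C-5.
With this numbering: the double bond between C-2 and C-3; a chloro group at C-3; an iodo group at C-4.
Substituent prefixes are cited in alphabetical order (multiplying prefixes like di-/tri- are ignored for ordering).
The name is 3-chloro-4-iodohept-2-ene.

3-chloro-4-iodohept-2-ene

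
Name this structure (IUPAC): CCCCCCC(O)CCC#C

The longest chain bearing the –OH group and the multiple bond is 11 carbons long (undecane).
The highest-priority functional group is an alcohol (–OH), so the name ends in -ol.
There is one C≡C triple bond, indicated by the ending -yne.
Number the chain so that numbering from this end puts the hydroxyl group at C-5 rather than C-7.
This places the hydroxyl at C-5; the triple bond between C-1 and C-2.
Assembling the pieces gives undec-1-yn-5-ol.

undec-1-yn-5-ol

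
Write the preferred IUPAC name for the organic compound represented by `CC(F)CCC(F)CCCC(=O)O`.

The longest carbon chain that includes the –COOH group has 9 carbons, so the parent hydride is nonane.
A carboxylic acid (terminal –COOH) is the principal characteristic group, giving the suffix -oic acid.
The numbering direction is chosen so that the carboxylic acid carbon is C-1 by definition.
That gives fluoro groups at C-5 and C-8.
Putting it together: 5,8-difluorononanoic acid.

5,8-difluorononanoic acid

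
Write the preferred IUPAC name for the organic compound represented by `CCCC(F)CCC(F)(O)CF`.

1,2,5-trifluorooctan-2-ol

Counting along the main chain through the –OH group gives 8 carbons: the parent is octane.
An alcohol (–OH) is the principal characteristic group, giving the suffix -ol.
The numbering direction is chosen so that numbering from this end puts the hydroxyl group at C-2 rather than C-7.
This places the hydroxyl at C-2; fluoro groups at C-1 and C-2 and C-5.
The name is 1,2,5-trifluorooctan-2-ol.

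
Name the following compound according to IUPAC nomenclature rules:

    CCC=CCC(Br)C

6-bromohept-3-ene

Counting along the main chain through the multiple bond gives 7 carbons: the parent is heptane.
There is one C=C double bond, indicated by the ending -ene.
Choose the numbering such that numbering from this end puts the double bond at C-3 rather than C-4.
That gives the double bond between C-3 and C-4; a bromo group at C-6.
Putting it together: 6-bromohept-3-ene.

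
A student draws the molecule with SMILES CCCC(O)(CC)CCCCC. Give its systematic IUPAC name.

Counting along the main chain through the –OH group gives 9 carbons: the parent is nonane.
The highest-priority functional group is an alcohol (–OH), so the name ends in -ol.
The numbering direction is chosen so that numbering from this end puts the hydroxyl group at C-4 rather than C-6.
This places the hydroxyl at C-4; an ethyl group at C-4.
Assembling the pieces gives 4-ethylnonan-4-ol.

4-ethylnonan-4-ol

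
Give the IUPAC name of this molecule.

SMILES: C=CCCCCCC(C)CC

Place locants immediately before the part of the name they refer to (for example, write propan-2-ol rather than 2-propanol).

The longest chain bearing the multiple bond is 10 carbons long (decane).
The chain contains a C=C double bond, so the unsaturation ending is -ene.
The numbering direction is chosen so that numbering from this end puts the double bond at C-1 rather than C-9.
With this numbering: the double bond between C-1 and C-2; a methyl group at C-8.
The name is 8-methyldec-1-ene.

8-methyldec-1-ene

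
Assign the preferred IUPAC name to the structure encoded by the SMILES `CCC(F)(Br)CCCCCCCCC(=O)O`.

10-bromo-10-fluorododecanoic acid

The longest carbon chain that includes the –COOH group has 12 carbons, so the parent hydride is dodecane.
The highest-priority functional group is a carboxylic acid (terminal –COOH), so the name ends in -oic acid.
The numbering direction is chosen so that the carboxylic acid carbon is C-1 by definition.
That gives a bromo group at C-10; a fluoro group at C-10.
Substituent prefixes are cited in alphabetical order (multiplying prefixes like di-/tri- are ignored for ordering).
Putting it together: 10-bromo-10-fluorododecanoic acid.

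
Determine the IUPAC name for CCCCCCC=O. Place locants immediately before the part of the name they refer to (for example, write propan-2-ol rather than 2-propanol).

heptanal

The longest carbon chain that includes the –CHO group has 7 carbons, so the parent hydride is heptane.
The highest-priority functional group is an aldehyde (terminal –CHO), so the name ends in -al.
Choose the numbering such that the aldehyde carbon is C-1 by definition.
The name is heptanal.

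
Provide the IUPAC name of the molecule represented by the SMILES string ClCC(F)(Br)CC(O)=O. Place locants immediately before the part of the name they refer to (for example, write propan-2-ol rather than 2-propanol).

3-bromo-4-chloro-3-fluorobutanoic acid

The longest chain bearing the –COOH group is 4 carbons long (butane).
The principal characteristic group is a carboxylic acid (terminal –COOH), named with the suffix -oic acid.
The numbering direction is chosen so that the carboxylic acid carbon is C-1 by definition.
That gives a bromo group at C-3; a chloro group at C-4; a fluoro group at C-3.
Substituent prefixes are cited in alphabetical order (multiplying prefixes like di-/tri- are ignored for ordering).
The name is 3-bromo-4-chloro-3-fluorobutanoic acid.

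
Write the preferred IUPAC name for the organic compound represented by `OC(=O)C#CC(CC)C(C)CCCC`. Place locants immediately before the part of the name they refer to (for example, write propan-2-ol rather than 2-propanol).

4-ethyl-5-methylnon-2-ynoic acid

The longest carbon chain that includes the –COOH group and the multiple bond has 9 carbons, so the parent hydride is nonane.
The highest-priority functional group is a carboxylic acid (terminal –COOH), so the name ends in -oic acid.
A C≡C triple bond in the chain gives the infix -yne-.
The numbering direction is chosen so that the carboxylic acid carbon is C-1 by definition.
With this numbering: the triple bond between C-2 and C-3; an ethyl group at C-4; a methyl group at C-5.
Prefixes are listed alphabetically: ethyl, methyl.
Assembling the pieces gives 4-ethyl-5-methylnon-2-ynoic acid.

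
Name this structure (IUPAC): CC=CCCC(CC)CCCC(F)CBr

The longest chain bearing the multiple bond is 11 carbons long (undecane).
A C=C double bond in the chain gives the infix -ene-.
Choose the numbering such that numbering from this end puts the double bond at C-2 rather than C-9.
With this numbering: the double bond between C-2 and C-3; a bromo group at C-11; an ethyl group at C-6; a fluoro group at C-10.
The substituents are ordered alphabetically, ignoring any di-/tri- multipliers.
The name is 11-bromo-6-ethyl-10-fluoroundec-2-ene.

11-bromo-6-ethyl-10-fluoroundec-2-ene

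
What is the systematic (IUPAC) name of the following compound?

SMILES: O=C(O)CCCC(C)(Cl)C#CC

5-chloro-5-methyloct-6-ynoic acid

The longest carbon chain that includes the –COOH group and the multiple bond has 8 carbons, so the parent hydride is octane.
The principal characteristic group is a carboxylic acid (terminal –COOH), named with the suffix -oic acid.
A C≡C triple bond in the chain gives the infix -yne-.
The numbering direction is chosen so that the carboxylic acid carbon is C-1 by definition.
This places the triple bond between C-6 and C-7; a chloro group at C-5; a methyl group at C-5.
Substituent prefixes are cited in alphabetical order (multiplying prefixes like di-/tri- are ignored for ordering).
Putting it together: 5-chloro-5-methyloct-6-ynoic acid.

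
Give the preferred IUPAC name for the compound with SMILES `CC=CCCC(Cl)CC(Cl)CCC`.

The longest carbon chain that includes the multiple bond has 11 carbons, so the parent hydride is undecane.
A C=C double bond in the chain gives the infix -ene-.
Number the chain so that numbering from this end puts the double bond at C-2 rather than C-9.
This places the double bond between C-2 and C-3; chloro groups at C-6 and C-8.
The name is 6,8-dichloroundec-2-ene.

6,8-dichloroundec-2-ene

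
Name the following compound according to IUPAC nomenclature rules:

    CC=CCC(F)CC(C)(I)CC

The longest carbon chain that includes the multiple bond has 9 carbons, so the parent hydride is nonane.
A C=C double bond in the chain gives the infix -ene-.
Number the chain so that numbering from this end puts the double bond at C-2 rather than C-7.
This places the double bond between C-2 and C-3; a fluoro group at C-5; an iodo group at C-7; a methyl group at C-7.
Substituent prefixes are cited in alphabetical order (multiplying prefixes like di-/tri- are ignored for ordering).
Assembling the pieces gives 5-fluoro-7-iodo-7-methylnon-2-ene.

5-fluoro-7-iodo-7-methylnon-2-ene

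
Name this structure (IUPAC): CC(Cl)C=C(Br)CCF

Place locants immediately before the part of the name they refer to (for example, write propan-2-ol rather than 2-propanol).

The longest chain bearing the multiple bond is 6 carbons long (hexane).
The chain contains a C=C double bond, so the unsaturation ending is -ene.
Choose the numbering such that the substituent locant set {1,3,5} is lower than {2,4,6} at the first point of difference.
This places the double bond between C-3 and C-4; a bromo group at C-3; a chloro group at C-5; a fluoro group at C-1.
The substituents are ordered alphabetically, ignoring any di-/tri- multipliers.
The name is 3-bromo-5-chloro-1-fluorohex-3-ene.

3-bromo-5-chloro-1-fluorohex-3-ene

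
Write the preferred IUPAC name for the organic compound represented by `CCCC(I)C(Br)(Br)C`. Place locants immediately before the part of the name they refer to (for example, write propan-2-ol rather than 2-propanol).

2,2-dibromo-3-iodohexane

The parent chain contains 6 carbons (hexane).
Choose the numbering such that the substituent locant set {2,2,3} is lower than {4,5,5} at the first point of difference.
That gives two bromo groups at C-2; an iodo group at C-3.
Substituent prefixes are cited in alphabetical order (multiplying prefixes like di-/tri- are ignored for ordering).
The name is 2,2-dibromo-3-iodohexane.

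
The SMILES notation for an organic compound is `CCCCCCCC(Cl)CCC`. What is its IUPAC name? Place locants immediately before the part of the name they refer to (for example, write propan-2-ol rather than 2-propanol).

The longest carbon chain is 11 atoms: the parent is undecane.
The numbering direction is chosen so that the substituent locant set {4} is lower than {8} at the first point of difference.
This places a chloro group at C-4.
Assembling the pieces gives 4-chloroundecane.

4-chloroundecane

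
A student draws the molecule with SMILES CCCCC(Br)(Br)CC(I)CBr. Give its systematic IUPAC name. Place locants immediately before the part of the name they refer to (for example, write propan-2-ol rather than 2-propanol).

1,4,4-tribromo-2-iodooctane

The longest continuous carbon chain has 8 atoms, so the parent hydride is octane.
The numbering direction is chosen so that the substituent locant set {1,2,4,4} is lower than {5,5,7,8} at the first point of difference.
With this numbering: bromo groups at C-1 and C-4 (×2); an iodo group at C-2.
The substituents are ordered alphabetically, ignoring any di-/tri- multipliers.
Putting it together: 1,4,4-tribromo-2-iodooctane.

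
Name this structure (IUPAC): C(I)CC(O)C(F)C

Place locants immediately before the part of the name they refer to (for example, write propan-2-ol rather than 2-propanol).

4-fluoro-1-iodopentan-3-ol

The longest carbon chain that includes the –OH group has 5 carbons, so the parent hydride is pentane.
An alcohol (–OH) is the principal characteristic group, giving the suffix -ol.
The numbering direction is chosen so that the substituent locant set {1,4} is lower than {2,5} at the first point of difference.
That gives the hydroxyl at C-3; a fluoro group at C-4; an iodo group at C-1.
The substituents are ordered alphabetically, ignoring any di-/tri- multipliers.
Assembling the pieces gives 4-fluoro-1-iodopentan-3-ol.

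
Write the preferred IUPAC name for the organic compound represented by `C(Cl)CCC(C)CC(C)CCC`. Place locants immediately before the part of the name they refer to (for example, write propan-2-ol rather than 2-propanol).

1-chloro-4,6-dimethylnonane

The longest continuous carbon chain has 9 atoms, so the parent hydride is nonane.
The numbering direction is chosen so that the substituent locant set {1,4,6} is lower than {4,6,9} at the first point of difference.
That gives a chloro group at C-1; methyl groups at C-4 and C-6.
Prefixes are listed alphabetically: chloro, methyl.
Putting it together: 1-chloro-4,6-dimethylnonane.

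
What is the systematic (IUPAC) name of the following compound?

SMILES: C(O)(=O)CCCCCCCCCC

undecanoic acid

The longest chain bearing the –COOH group is 11 carbons long (undecane).
The highest-priority functional group is a carboxylic acid (terminal –COOH), so the name ends in -oic acid.
The numbering direction is chosen so that the carboxylic acid carbon is C-1 by definition.
The name is undecanoic acid.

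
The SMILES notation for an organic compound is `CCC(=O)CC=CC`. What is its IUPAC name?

The longest carbon chain that includes the carbonyl and the multiple bond has 7 carbons, so the parent hydride is heptane.
The principal characteristic group is a ketone (C=O on an internal carbon), named with the suffix -one.
There is one C=C double bond, indicated by the ending -ene.
Choose the numbering such that numbering from this end puts the carbonyl group at C-3 rather than C-5.
That gives the carbonyl at C-3; the double bond between C-5 and C-6.
Putting it together: hept-5-en-3-one.

hept-5-en-3-one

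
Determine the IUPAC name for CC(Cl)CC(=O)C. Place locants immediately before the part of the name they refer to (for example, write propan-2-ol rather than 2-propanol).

4-chloropentan-2-one

Counting along the main chain through the carbonyl gives 5 carbons: the parent is pentane.
A ketone (C=O on an internal carbon) is the principal characteristic group, giving the suffix -one.
Choose the numbering such that numbering from this end puts the carbonyl group at C-2 rather than C-4.
This places the carbonyl at C-2; a chloro group at C-4.
The name is 4-chloropentan-2-one.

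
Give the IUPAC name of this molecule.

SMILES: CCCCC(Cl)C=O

Counting along the main chain through the –CHO group gives 6 carbons: the parent is hexane.
An aldehyde (terminal –CHO) is the principal characteristic group, giving the suffix -al.
Choose the numbering such that the aldehyde carbon is C-1 by definition.
This places a chloro group at C-2.
Assembling the pieces gives 2-chlorohexanal.

2-chlorohexanal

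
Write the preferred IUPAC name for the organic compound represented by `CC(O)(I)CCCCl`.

5-chloro-2-iodopentan-2-ol

The longest carbon chain that includes the –OH group has 5 carbons, so the parent hydride is pentane.
The highest-priority functional group is an alcohol (–OH), so the name ends in -ol.
Choose the numbering such that numbering from this end puts the hydroxyl group at C-2 rather than C-4.
This places the hydroxyl at C-2; a chloro group at C-5; an iodo group at C-2.
Prefixes are listed alphabetically: chloro, iodo.
Assembling the pieces gives 5-chloro-2-iodopentan-2-ol.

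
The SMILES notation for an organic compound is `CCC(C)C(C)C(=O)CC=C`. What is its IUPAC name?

5,6-dimethyloct-1-en-4-one

Counting along the main chain through the carbonyl and the multiple bond gives 8 carbons: the parent is octane.
A ketone (C=O on an internal carbon) is the principal characteristic group, giving the suffix -one.
A C=C double bond in the chain gives the infix -ene-.
Number the chain so that numbering from this end puts the carbonyl group at C-4 rather than C-5.
That gives the carbonyl at C-4; the double bond between C-1 and C-2; methyl groups at C-5 and C-6.
The name is 5,6-dimethyloct-1-en-4-one.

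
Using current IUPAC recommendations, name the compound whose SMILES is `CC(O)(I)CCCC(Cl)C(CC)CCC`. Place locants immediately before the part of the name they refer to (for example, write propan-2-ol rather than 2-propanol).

6-chloro-7-ethyl-2-iododecan-2-ol

Counting along the main chain through the –OH group gives 10 carbons: the parent is decane.
The highest-priority functional group is an alcohol (–OH), so the name ends in -ol.
Choose the numbering such that numbering from this end puts the hydroxyl group at C-2 rather than C-9.
This places the hydroxyl at C-2; a chloro group at C-6; an ethyl group at C-7; an iodo group at C-2.
Prefixes are listed alphabetically: chloro, ethyl, iodo.
Putting it together: 6-chloro-7-ethyl-2-iododecan-2-ol.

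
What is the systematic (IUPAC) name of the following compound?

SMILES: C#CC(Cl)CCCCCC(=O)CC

9-chloroundec-10-yn-3-one

Counting along the main chain through the carbonyl and the multiple bond gives 11 carbons: the parent is undecane.
The highest-priority functional group is a ketone (C=O on an internal carbon), so the name ends in -one.
The chain contains a C≡C triple bond, so the unsaturation ending is -yne.
The numbering direction is chosen so that numbering from this end puts the carbonyl group at C-3 rather than C-9.
This places the carbonyl at C-3; the triple bond between C-10 and C-11; a chloro group at C-9.
The name is 9-chloroundec-10-yn-3-one.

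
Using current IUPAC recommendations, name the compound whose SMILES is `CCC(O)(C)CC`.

The longest chain bearing the –OH group is 5 carbons long (pentane).
An alcohol (–OH) is the principal characteristic group, giving the suffix -ol.
Numbering from either end gives identical locants here.
This places the hydroxyl at C-3; a methyl group at C-3.
Putting it together: 3-methylpentan-3-ol.

3-methylpentan-3-ol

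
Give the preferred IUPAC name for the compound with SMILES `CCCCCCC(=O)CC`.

nonan-3-one

Counting along the main chain through the carbonyl gives 9 carbons: the parent is nonane.
A ketone (C=O on an internal carbon) is the principal characteristic group, giving the suffix -one.
Choose the numbering such that numbering from this end puts the carbonyl group at C-3 rather than C-7.
This places the carbonyl at C-3.
Putting it together: nonan-3-one.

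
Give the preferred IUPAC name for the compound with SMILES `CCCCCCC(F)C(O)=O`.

The longest chain bearing the –COOH group is 8 carbons long (octane).
A carboxylic acid (terminal –COOH) is the principal characteristic group, giving the suffix -oic acid.
The numbering direction is chosen so that the carboxylic acid carbon is C-1 by definition.
With this numbering: a fluoro group at C-2.
The name is 2-fluorooctanoic acid.

2-fluorooctanoic acid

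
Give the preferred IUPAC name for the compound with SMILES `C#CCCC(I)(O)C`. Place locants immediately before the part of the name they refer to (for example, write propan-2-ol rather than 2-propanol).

The longest carbon chain that includes the –OH group and the multiple bond has 6 carbons, so the parent hydride is hexane.
An alcohol (–OH) is the principal characteristic group, giving the suffix -ol.
There is one C≡C triple bond, indicated by the ending -yne.
Number the chain so that numbering from this end puts the hydroxyl group at C-2 rather than C-5.
With this numbering: the hydroxyl at C-2; the triple bond between C-5 and C-6; an iodo group at C-2.
Putting it together: 2-iodohex-5-yn-2-ol.

2-iodohex-5-yn-2-ol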